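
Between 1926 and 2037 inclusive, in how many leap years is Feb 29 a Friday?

Leap years in 1926–2037: 28 of them.
Feb 29 weekday advances by 5 (mod 7) from one leap year to the next four years later (or differs when a century non-leap intervenes).
Leap-day weekdays: 1928:Wed 1932:Mon 1936:Sat 1940:Thu 1944:Tue 1948:Sun 1952:Fri✓ 1956:Wed 1960:Mon 1964:Sat 1968:Thu 1972:Tue 1976:Sun 1980:Fri✓ 1984:Wed 1988:Mon 1992:Sat 1996:Thu 2000:Tue 2004:Sun 2008:Fri✓ 2012:Wed 2016:Mon 2020:Sat 2024:Thu 2028:Tue 2032:Sun 2036:Fri✓
Friday: 1952, 1980, 2008, 2036 → 4.

4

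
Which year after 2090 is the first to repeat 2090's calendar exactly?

2102

Two years share a calendar iff Jan 1 falls on the same weekday and both are leap or both are common. 2090: Jan 1 is Sunday, common year.
2091: Jan 1 Monday, common
2092: Jan 1 Tuesday, leap
2093: Jan 1 Thursday, common
2094: Jan 1 Friday, common
2095: Jan 1 Saturday, common
2096: Jan 1 Sunday, leap
2097: Jan 1 Tuesday, common
2098: Jan 1 Wednesday, common
2099: Jan 1 Thursday, common
2100: Jan 1 Friday, common
2101: Jan 1 Saturday, common
2102: Jan 1 Sunday, common
2102 matches on both conditions.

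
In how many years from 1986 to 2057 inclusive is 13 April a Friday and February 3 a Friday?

2

Check each year's weekday for 13 April and February 3:
  1986: Sun/Mon  1987: Mon/Tue  1988: Wed/Wed  1989: Thu/Fri  1990: Fri/Sat  1991: Sat/Sun  1992: Mon/Mon  1993: Tue/Wed  1994: Wed/Thu  1995: Thu/Fri  1996: Sat/Sat  1997: Sun/Mon  1998: Mon/Tue  1999: Tue/Wed  …(44 more)…  2044: Wed/Wed  2045: Thu/Fri  2046: Fri/Sat  2047: Sat/Sun  2048: Mon/Mon  2049: Tue/Wed  2050: Wed/Thu  2051: Thu/Fri  2052: Sat/Sat  2053: Sun/Mon  2054: Mon/Tue  2055: Tue/Wed  2056: Thu/Thu  2057: Fri/Sat
Both conditions hold in: 2012, 2040 — 2.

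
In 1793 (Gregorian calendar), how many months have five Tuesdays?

5

A month of length L has five Tuesdays iff its first Tuesday is on day ≤ L−28 (so day 1–3 in a 31-day month, 1–2 in a 30-day month, day 1 in a leap February).
Checking each month of 1793: Jan starts Tue (31d) ✓; Feb starts Fri (28d); Mar starts Fri (31d); Apr starts Mon (30d) ✓; May starts Wed (31d); Jun starts Sat (30d); Jul starts Mon (31d) ✓; Aug starts Thu (31d); Sep starts Sun (30d); Oct starts Tue (31d) ✓; Nov starts Fri (30d); Dec starts Sun (31d) ✓.
Five-Tuesday months: January, April, July, October, December → 5.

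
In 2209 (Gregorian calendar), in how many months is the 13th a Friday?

Check the 13th of each month of 2209: Jan 13: Fri, Feb 13: Mon, Mar 13: Mon, Apr 13: Thu, May 13: Sat, Jun 13: Tue, Jul 13: Thu, Aug 13: Sun, Sep 13: Wed, Oct 13: Fri, Nov 13: Mon, Dec 13: Wed.
Friday occurs in January, October — 2 months.

2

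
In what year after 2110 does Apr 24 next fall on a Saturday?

From one year to the next, a fixed date's weekday advances by 1, or by 2 when a Feb 29 lies between the two dates.
2110: April 24 is Thursday.
2111: Friday (+1)
2112: Sunday (+2)
2113: Monday (+1)
2114: Tuesday (+1)
2115: Wednesday (+1)
2116: Friday (+2)
2117: Saturday (+1)
Apr 24 falls on a Saturday in 2117.

2117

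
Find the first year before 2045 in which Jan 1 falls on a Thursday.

2043

Jan 1 advances by 2 weekdays after a leap year and by 1 after a common year.
2045: Jan 1 is Sunday.
2044: Friday (leap)
2043: Thursday
2043 begins on a Thursday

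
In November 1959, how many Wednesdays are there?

November 1959 has 30 days and begins on Sunday.
The first Wednesday is November 4.
Wednesdays fall on 4, 11, 18, 25 — that's 4.

4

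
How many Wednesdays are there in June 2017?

June 2017 has 30 days and begins on Thursday.
The first Wednesday is June 7.
Wednesdays fall on 7, 14, 21, 28 — that's 4.

4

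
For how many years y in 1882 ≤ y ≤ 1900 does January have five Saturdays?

7

January has 31 days; it has five Saturdays when Saturday falls among the first (month-length − 28) days — i.e. when January 1 is one of Saturday/Friday/Thursday.
January 1 by year: 1882:Sun 1883:Mon 1884:Tue 1885:Thu✓ 1886:Fri✓ 1887:Sat✓ 1888:Sun 1889:Tue 1890:Wed 1891:Thu✓ 1892:Fri✓ 1893:Sun 1894:Mon 1895:Tue 1896:Wed 1897:Fri✓ 1898:Sat✓ 1899:Sun 1900:Mon
Years with five Saturdays: 1885, 1886, 1887, 1891, 1892, 1897, 1898 → 7.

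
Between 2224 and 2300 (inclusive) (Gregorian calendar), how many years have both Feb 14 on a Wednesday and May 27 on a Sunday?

Check each year's weekday for Feb 14 and May 27:
  2224: Sat/Thu  2225: Mon/Fri  2226: Tue/Sat  2227: Wed/Sun ✓  2228: Thu/Tue  2229: Sat/Wed  2230: Sun/Thu  2231: Mon/Fri  2232: Tue/Sun  2233: Thu/Mon  2234: Fri/Tue  2235: Sat/Wed  2236: Sun/Fri  2237: Tue/Sat  …(49 more)…  2287: Mon/Fri  2288: Tue/Sun  2289: Thu/Mon  2290: Fri/Tue  2291: Sat/Wed  2292: Sun/Fri  2293: Tue/Sat  2294: Wed/Sun ✓  2295: Thu/Mon  2296: Fri/Wed  2297: Sun/Thu  2298: Mon/Fri  2299: Tue/Sat  2300: Wed/Sun ✓
Both conditions hold in: 2227, 2238, 2249, 2255, 2266, 2277, 2283, 2294, 2300 — 9.

9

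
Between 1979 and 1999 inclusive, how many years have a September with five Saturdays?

5

September has 30 days; it has five Saturdays when Saturday falls among the first (month-length − 28) days — i.e. when September 1 is one of Saturday/Friday.
September 1 by year: 1979:Sat✓ 1980:Mon 1981:Tue 1982:Wed 1983:Thu 1984:Sat✓ 1985:Sun 1986:Mon 1987:Tue 1988:Thu 1989:Fri✓ 1990:Sat✓ 1991:Sun 1992:Tue 1993:Wed 1994:Thu 1995:Fri✓ 1996:Sun 1997:Mon 1998:Tue 1999:Wed
Years with five Saturdays: 1979, 1984, 1989, 1990, 1995 → 5.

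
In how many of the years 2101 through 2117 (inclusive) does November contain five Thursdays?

5

November has 30 days; it has five Thursdays when Thursday falls among the first (month-length − 28) days — i.e. when November 1 is one of Thursday/Wednesday.
November 1 by year: 2101:Tue 2102:Wed✓ 2103:Thu✓ 2104:Sat 2105:Sun 2106:Mon 2107:Tue 2108:Thu✓ 2109:Fri 2110:Sat 2111:Sun 2112:Tue 2113:Wed✓ 2114:Thu✓ 2115:Fri 2116:Sun 2117:Mon
Years with five Thursdays: 2102, 2103, 2108, 2113, 2114 → 5.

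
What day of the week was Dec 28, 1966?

January 1, 1966 is a Saturday.
December 28 is day 362 of the year, i.e. 361 days after Jan 1.
361 mod 7 = 4, so advance 4 weekdays from Saturday: Wednesday.

Wednesday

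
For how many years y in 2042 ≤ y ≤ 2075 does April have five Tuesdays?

April has 30 days; it has five Tuesdays when Tuesday falls among the first (month-length − 28) days — i.e. when April 1 is one of Tuesday/Monday.
April 1 by year: 2042:Tue✓ 2043:Wed 2044:Fri 2045:Sat 2046:Sun 2047:Mon✓ 2048:Wed 2049:Thu 2050:Fri 2051:Sat 2052:Mon✓ 2053:Tue✓ 2054:Wed 2055:Thu 2056:Sat …(4 more)… 2061:Fri 2062:Sat 2063:Sun 2064:Tue✓ 2065:Wed 2066:Thu 2067:Fri 2068:Sun 2069:Mon✓ 2070:Tue✓ 2071:Wed 2072:Fri 2073:Sat 2074:Sun 2075:Mon✓
Years with five Tuesdays: 2042, 2047, 2052, 2053, 2058, 2059, 2064, 2069, 2070, 2075 → 10.

10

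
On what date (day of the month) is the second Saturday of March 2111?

March 1, 2111 is a Sunday, so the first Saturday is the 7th.
The second Saturday is 7 + 7 = 14.

14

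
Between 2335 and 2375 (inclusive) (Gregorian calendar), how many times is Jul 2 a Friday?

Track Jul 2's weekday year by year (advancing +1, or +2 across a Feb 29):
  2335: Tue  2336: Thu (+2)  2337: Fri (+1) ✓  2338: Sat (+1)  2339: Sun (+1)
  2340: Tue (+2)  2341: Wed (+1)  2342: Thu (+1)  2343: Fri (+1) ✓  2344: Sun (+2)
  2345: Mon (+1)  2346: Tue (+1)  2347: Wed (+1)  2348: Fri (+2) ✓  … (13 more years) …
  2362: Mon (+1)  2363: Tue (+1)  2364: Thu (+2)  2365: Fri (+1) ✓  2366: Sat (+1)
  2367: Sun (+1)  2368: Tue (+2)  2369: Wed (+1)  2370: Thu (+1)  2371: Fri (+1) ✓
  2372: Sun (+2)  2373: Mon (+1)  2374: Tue (+1)  2375: Wed (+1)
Friday years: 2337, 2343, 2348, 2354, 2365, 2371 — 6 in total.

6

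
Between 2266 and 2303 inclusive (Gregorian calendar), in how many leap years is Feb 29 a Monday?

Leap years in 2266–2303: 8 of them.
Feb 29 weekday advances by 5 (mod 7) from one leap year to the next four years later (or differs when a century non-leap intervenes).
Leap-day weekdays: 2268:Sat 2272:Thu 2276:Tue 2280:Sun 2284:Fri 2288:Wed 2292:Mon✓ 2296:Sat
Monday: 2292 → 1.

1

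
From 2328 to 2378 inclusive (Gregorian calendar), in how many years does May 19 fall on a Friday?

Track May 19's weekday year by year (advancing +1, or +2 across a Feb 29):
  2328: Sat  2329: Sun (+1)  2330: Mon (+1)  2331: Tue (+1)  2332: Thu (+2)
  2333: Fri (+1) ✓  2334: Sat (+1)  2335: Sun (+1)  2336: Tue (+2)  2337: Wed (+1)
  2338: Thu (+1)  2339: Fri (+1) ✓  2340: Sun (+2)  2341: Mon (+1)  … (23 more years) …
  2365: Wed (+1)  2366: Thu (+1)  2367: Fri (+1) ✓  2368: Sun (+2)  2369: Mon (+1)
  2370: Tue (+1)  2371: Wed (+1)  2372: Fri (+2) ✓  2373: Sat (+1)  2374: Sun (+1)
  2375: Mon (+1)  2376: Wed (+2)  2377: Thu (+1)  2378: Fri (+1) ✓
Friday years: 2333, 2339, 2344, 2350, 2361, 2367, 2372, 2378 — 8 in total.

8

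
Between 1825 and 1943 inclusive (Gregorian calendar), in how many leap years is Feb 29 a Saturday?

Leap years in 1825–1943: 28 of them.
Feb 29 weekday advances by 5 (mod 7) from one leap year to the next four years later (or differs when a century non-leap intervenes).
Leap-day weekdays: 1828:Fri 1832:Wed 1836:Mon 1840:Sat✓ 1844:Thu 1848:Tue 1852:Sun 1856:Fri 1860:Wed 1864:Mon 1868:Sat✓ 1872:Thu 1876:Tue 1880:Sun 1884:Fri 1888:Wed 1892:Mon 1896:Sat✓ 1904:Mon 1908:Sat✓ 1912:Thu 1916:Tue 1920:Sun 1924:Fri 1928:Wed 1932:Mon 1936:Sat✓ 1940:Thu
Saturday: 1840, 1868, 1896, 1908, 1936 → 5.

5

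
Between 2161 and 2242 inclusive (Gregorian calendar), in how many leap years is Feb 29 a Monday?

4

Leap years in 2161–2242: 19 of them.
Feb 29 weekday advances by 5 (mod 7) from one leap year to the next four years later (or differs when a century non-leap intervenes).
Leap-day weekdays: 2164:Wed 2168:Mon✓ 2172:Sat 2176:Thu 2180:Tue 2184:Sun 2188:Fri 2192:Wed 2196:Mon✓ 2204:Wed 2208:Mon✓ 2212:Sat 2216:Thu 2220:Tue 2224:Sun 2228:Fri 2232:Wed 2236:Mon✓ 2240:Sat
Monday: 2168, 2196, 2208, 2236 → 4.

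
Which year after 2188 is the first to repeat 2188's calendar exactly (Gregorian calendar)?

2228

Two years share a calendar iff Jan 1 falls on the same weekday and both are leap or both are common. 2188: Jan 1 is Tuesday, leap year.
2189: Jan 1 Thursday, common
2190: Jan 1 Friday, common
2191: Jan 1 Saturday, common
2192: Jan 1 Sunday, leap
2193: Jan 1 Tuesday, common
2194: Jan 1 Wednesday, common
2195: Jan 1 Thursday, common
2196: Jan 1 Friday, leap
2197: Jan 1 Sunday, common
2198: Jan 1 Monday, common
2199: Jan 1 Tuesday, common
2200: Jan 1 Wednesday, common
2201: Jan 1 Thursday, common
2202: Jan 1 Friday, common
2203: Jan 1 Saturday, common
2204: Jan 1 Sunday, leap
2205: Jan 1 Tuesday, common
2206: Jan 1 Wednesday, common
2207: Jan 1 Thursday, common
2208: Jan 1 Friday, leap
2209: Jan 1 Sunday, common
2210: Jan 1 Monday, common
2211: Jan 1 Tuesday, common
2212: Jan 1 Wednesday, leap
2213: Jan 1 Friday, common
2214: Jan 1 Saturday, common
2215: Jan 1 Sunday, common
2216: Jan 1 Monday, leap
2217: Jan 1 Wednesday, common
2218: Jan 1 Thursday, common
2219: Jan 1 Friday, common
2220: Jan 1 Saturday, leap
2221: Jan 1 Monday, common
2222: Jan 1 Tuesday, common
2223: Jan 1 Wednesday, common
2224: Jan 1 Thursday, leap
2225: Jan 1 Saturday, common
2226: Jan 1 Sunday, common
2227: Jan 1 Monday, common
2228: Jan 1 Tuesday, leap
2228 matches on both conditions.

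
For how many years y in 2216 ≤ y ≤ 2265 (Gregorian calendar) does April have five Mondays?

14

April has 30 days; it has five Mondays when Monday falls among the first (month-length − 28) days — i.e. when April 1 is one of Monday/Sunday.
April 1 by year: 2216:Mon✓ 2217:Tue 2218:Wed 2219:Thu 2220:Sat 2221:Sun✓ 2222:Mon✓ 2223:Tue 2224:Thu 2225:Fri 2226:Sat 2227:Sun✓ 2228:Tue 2229:Wed 2230:Thu …(20 more)… 2251:Tue 2252:Thu 2253:Fri 2254:Sat 2255:Sun✓ 2256:Tue 2257:Wed 2258:Thu 2259:Fri 2260:Sun✓ 2261:Mon✓ 2262:Tue 2263:Wed 2264:Fri 2265:Sat
Years with five Mondays: 2216, 2221, 2222, 2227, 2232, 2233, 2238, 2239, 2244, 2249, 2250, 2255, 2260, 2261 → 14.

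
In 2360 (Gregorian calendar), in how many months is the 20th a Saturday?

2

Check the 20th of each month of 2360: Jan 20: Wed, Feb 20: Sat, Mar 20: Sun, Apr 20: Wed, May 20: Fri, Jun 20: Mon, Jul 20: Wed, Aug 20: Sat, Sep 20: Tue, Oct 20: Thu, Nov 20: Sun, Dec 20: Tue.
Saturday occurs in February, August — 2 months.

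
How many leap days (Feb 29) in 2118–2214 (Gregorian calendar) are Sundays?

3

Leap years in 2118–2214: 23 of them.
Feb 29 weekday advances by 5 (mod 7) from one leap year to the next four years later (or differs when a century non-leap intervenes).
Leap-day weekdays: 2120:Thu 2124:Tue 2128:Sun✓ 2132:Fri 2136:Wed 2140:Mon 2144:Sat 2148:Thu 2152:Tue 2156:Sun✓ 2160:Fri 2164:Wed 2168:Mon 2172:Sat 2176:Thu 2180:Tue 2184:Sun✓ 2188:Fri 2192:Wed 2196:Mon 2204:Wed 2208:Mon 2212:Sat
Sunday: 2128, 2156, 2184 → 3.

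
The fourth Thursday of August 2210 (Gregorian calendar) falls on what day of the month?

23

August 1, 2210 is a Wednesday, so the first Thursday is the 2nd.
The fourth Thursday is 2 + 21 = 23.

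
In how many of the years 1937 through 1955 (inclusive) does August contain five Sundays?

9

August has 31 days; it has five Sundays when Sunday falls among the first (month-length − 28) days — i.e. when August 1 is one of Sunday/Saturday/Friday.
August 1 by year: 1937:Sun✓ 1938:Mon 1939:Tue 1940:Thu 1941:Fri✓ 1942:Sat✓ 1943:Sun✓ 1944:Tue 1945:Wed 1946:Thu 1947:Fri✓ 1948:Sun✓ 1949:Mon 1950:Tue 1951:Wed 1952:Fri✓ 1953:Sat✓ 1954:Sun✓ 1955:Mon
Years with five Sundays: 1937, 1941, 1942, 1943, 1947, 1948, 1952, 1953, 1954 → 9.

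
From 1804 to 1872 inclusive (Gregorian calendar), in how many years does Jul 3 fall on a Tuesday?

10

Track Jul 3's weekday year by year (advancing +1, or +2 across a Feb 29):
  1804: Tue ✓  1805: Wed (+1)  1806: Thu (+1)  1807: Fri (+1)  1808: Sun (+2)
  1809: Mon (+1)  1810: Tue (+1) ✓  1811: Wed (+1)  1812: Fri (+2)  1813: Sat (+1)
  1814: Sun (+1)  1815: Mon (+1)  1816: Wed (+2)  1817: Thu (+1)  … (41 more years) …
  1859: Sun (+1)  1860: Tue (+2) ✓  1861: Wed (+1)  1862: Thu (+1)  1863: Fri (+1)
  1864: Sun (+2)  1865: Mon (+1)  1866: Tue (+1) ✓  1867: Wed (+1)  1868: Fri (+2)
  1869: Sat (+1)  1870: Sun (+1)  1871: Mon (+1)  1872: Wed (+2)
Tuesday years: 1804, 1810, 1821, 1827, 1832, 1838, 1849, 1855, 1860, 1866 — 10 in total.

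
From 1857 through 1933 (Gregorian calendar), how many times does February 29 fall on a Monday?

Leap years in 1857–1933: 18 of them.
Feb 29 weekday advances by 5 (mod 7) from one leap year to the next four years later (or differs when a century non-leap intervenes).
Leap-day weekdays: 1860:Wed 1864:Mon✓ 1868:Sat 1872:Thu 1876:Tue 1880:Sun 1884:Fri 1888:Wed 1892:Mon✓ 1896:Sat 1904:Mon✓ 1908:Sat 1912:Thu 1916:Tue 1920:Sun 1924:Fri 1928:Wed 1932:Mon✓
Monday: 1864, 1892, 1904, 1932 → 4.

4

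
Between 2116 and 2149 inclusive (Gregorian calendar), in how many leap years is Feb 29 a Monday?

1

Leap years in 2116–2149: 9 of them.
Feb 29 weekday advances by 5 (mod 7) from one leap year to the next four years later (or differs when a century non-leap intervenes).
Leap-day weekdays: 2116:Sat 2120:Thu 2124:Tue 2128:Sun 2132:Fri 2136:Wed 2140:Mon✓ 2144:Sat 2148:Thu
Monday: 2140 → 1.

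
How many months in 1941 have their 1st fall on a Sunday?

1

Check the 1st of each month of 1941: Jan 1: Wed, Feb 1: Sat, Mar 1: Sat, Apr 1: Tue, May 1: Thu, Jun 1: Sun, Jul 1: Tue, Aug 1: Fri, Sep 1: Mon, Oct 1: Wed, Nov 1: Sat, Dec 1: Mon.
Sunday occurs in June — 1 month.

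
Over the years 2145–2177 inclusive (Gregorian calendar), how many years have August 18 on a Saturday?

Track August 18's weekday year by year (advancing +1, or +2 across a Feb 29):
  2145: Wed  2146: Thu (+1)  2147: Fri (+1)  2148: Sun (+2)  2149: Mon (+1)
  2150: Tue (+1)  2151: Wed (+1)  2152: Fri (+2)  2153: Sat (+1) ✓  2154: Sun (+1)
  2155: Mon (+1)  2156: Wed (+2)  2157: Thu (+1)  2158: Fri (+1)  … (5 more years) …
  2164: Sat (+2) ✓  2165: Sun (+1)  2166: Mon (+1)  2167: Tue (+1)  2168: Thu (+2)
  2169: Fri (+1)  2170: Sat (+1) ✓  2171: Sun (+1)  2172: Tue (+2)  2173: Wed (+1)
  2174: Thu (+1)  2175: Fri (+1)  2176: Sun (+2)  2177: Mon (+1)
Saturday years: 2153, 2159, 2164, 2170 — 4 in total.

4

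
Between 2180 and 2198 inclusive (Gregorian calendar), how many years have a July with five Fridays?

July has 31 days; it has five Fridays when Friday falls among the first (month-length − 28) days — i.e. when July 1 is one of Friday/Thursday/Wednesday.
July 1 by year: 2180:Sat 2181:Sun 2182:Mon 2183:Tue 2184:Thu✓ 2185:Fri✓ 2186:Sat 2187:Sun 2188:Tue 2189:Wed✓ 2190:Thu✓ 2191:Fri✓ 2192:Sun 2193:Mon 2194:Tue 2195:Wed✓ 2196:Fri✓ 2197:Sat 2198:Sun
Years with five Fridays: 2184, 2185, 2189, 2190, 2191, 2195, 2196 → 7.

7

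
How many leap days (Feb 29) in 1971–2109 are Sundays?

Leap years in 1971–2109: 34 of them.
Feb 29 weekday advances by 5 (mod 7) from one leap year to the next four years later (or differs when a century non-leap intervenes).
Leap-day weekdays: 1972:Tue 1976:Sun✓ 1980:Fri 1984:Wed 1988:Mon 1992:Sat 1996:Thu 2000:Tue 2004:Sun✓ 2008:Fri 2012:Wed 2016:Mon 2020:Sat …(8 more)… 2056:Tue 2060:Sun✓ 2064:Fri 2068:Wed 2072:Mon 2076:Sat 2080:Thu 2084:Tue 2088:Sun✓ 2092:Fri 2096:Wed 2104:Fri 2108:Wed
Sunday: 1976, 2004, 2032, 2060, 2088 → 5.

5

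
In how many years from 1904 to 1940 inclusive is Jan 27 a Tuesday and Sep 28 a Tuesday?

Check each year's weekday for Jan 27 and Sep 28:
  1904: Wed/Wed  1905: Fri/Thu  1906: Sat/Fri  1907: Sun/Sat  1908: Mon/Mon  1909: Wed/Tue  1910: Thu/Wed  1911: Fri/Thu  1912: Sat/Sat  1913: Mon/Sun  1914: Tue/Mon  1915: Wed/Tue  1916: Thu/Thu  1917: Sat/Fri  …(9 more)…  1927: Thu/Wed  1928: Fri/Fri  1929: Sun/Sat  1930: Mon/Sun  1931: Tue/Mon  1932: Wed/Wed  1933: Fri/Thu  1934: Sat/Fri  1935: Sun/Sat  1936: Mon/Mon  1937: Wed/Tue  1938: Thu/Wed  1939: Fri/Thu  1940: Sat/Sat
Both conditions hold in: 1920 — 1.

1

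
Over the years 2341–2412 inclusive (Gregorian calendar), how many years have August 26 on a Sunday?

11

Track August 26's weekday year by year (advancing +1, or +2 across a Feb 29):
  2341: Tue  2342: Wed (+1)  2343: Thu (+1)  2344: Sat (+2)  2345: Sun (+1) ✓
  2346: Mon (+1)  2347: Tue (+1)  2348: Thu (+2)  2349: Fri (+1)  2350: Sat (+1)
  2351: Sun (+1) ✓  2352: Tue (+2)  2353: Wed (+1)  2354: Thu (+1)  … (44 more years) …
  2399: Thu (+1)  2400: Sat (+2)  2401: Sun (+1) ✓  2402: Mon (+1)  2403: Tue (+1)
  2404: Thu (+2)  2405: Fri (+1)  2406: Sat (+1)  2407: Sun (+1) ✓  2408: Tue (+2)
  2409: Wed (+1)  2410: Thu (+1)  2411: Fri (+1)  2412: Sun (+2) ✓
Sunday years: 2345, 2351, 2356, 2362, 2373, 2379, 2384, 2390, 2401, 2407, 2412 — 11 in total.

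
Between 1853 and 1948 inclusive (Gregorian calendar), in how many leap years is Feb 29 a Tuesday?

Leap years in 1853–1948: 23 of them.
Feb 29 weekday advances by 5 (mod 7) from one leap year to the next four years later (or differs when a century non-leap intervenes).
Leap-day weekdays: 1856:Fri 1860:Wed 1864:Mon 1868:Sat 1872:Thu 1876:Tue✓ 1880:Sun 1884:Fri 1888:Wed 1892:Mon 1896:Sat 1904:Mon 1908:Sat 1912:Thu 1916:Tue✓ 1920:Sun 1924:Fri 1928:Wed 1932:Mon 1936:Sat 1940:Thu 1944:Tue✓ 1948:Sun
Tuesday: 1876, 1916, 1944 → 3.

3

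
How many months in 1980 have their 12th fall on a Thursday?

1

Check the 12th of each month of 1980: Jan 12: Sat, Feb 12: Tue, Mar 12: Wed, Apr 12: Sat, May 12: Mon, Jun 12: Thu, Jul 12: Sat, Aug 12: Tue, Sep 12: Fri, Oct 12: Sun, Nov 12: Wed, Dec 12: Fri.
Thursday occurs in June — 1 month.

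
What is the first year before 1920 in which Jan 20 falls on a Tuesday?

1914

From one year to the next, a fixed date's weekday advances by 1, or by 2 when a Feb 29 lies between the two dates.
1920: January 20 is Tuesday.
1919: Monday (−1)
1918: Sunday (−1)
1917: Saturday (−1)
1916: Thursday (−2)
1915: Wednesday (−1)
1914: Tuesday (−1)
Jan 20 falls on a Tuesday in 1914.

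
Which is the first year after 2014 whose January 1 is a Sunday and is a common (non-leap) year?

Jan 1 advances by 2 weekdays after a leap year and by 1 after a common year.
2014: Jan 1 is Wednesday.
2015: Thursday
2016: Friday (leap)
2017: Sunday
2017 begins on a Sunday and is a common year.

2017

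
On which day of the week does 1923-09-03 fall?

Monday

January 1, 1923 is a Monday.
September 3 is day 246 of the year, i.e. 245 days after Jan 1.
245 mod 7 = 0, so advance 0 weekdays from Monday: Monday.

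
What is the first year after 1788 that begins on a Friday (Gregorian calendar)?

1790

Jan 1 advances by 2 weekdays after a leap year and by 1 after a common year.
1788: Jan 1 is Tuesday (leap).
1789: Thursday
1790: Friday
1790 begins on a Friday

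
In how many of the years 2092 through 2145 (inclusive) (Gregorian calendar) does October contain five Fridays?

October has 31 days; it has five Fridays when Friday falls among the first (month-length − 28) days — i.e. when October 1 is one of Friday/Thursday/Wednesday.
October 1 by year: 2092:Wed✓ 2093:Thu✓ 2094:Fri✓ 2095:Sat 2096:Mon 2097:Tue 2098:Wed✓ 2099:Thu✓ 2100:Fri✓ 2101:Sat 2102:Sun 2103:Mon 2104:Wed✓ 2105:Thu✓ 2106:Fri✓ …(24 more)… 2131:Mon 2132:Wed✓ 2133:Thu✓ 2134:Fri✓ 2135:Sat 2136:Mon 2137:Tue 2138:Wed✓ 2139:Thu✓ 2140:Sat 2141:Sun 2142:Mon 2143:Tue 2144:Thu✓ 2145:Fri✓
Years with five Fridays: 2092, 2093, 2094, 2098, 2099, 2100, 2104, 2105, 2106, 2110, 2111, 2116, 2117, 2121, 2122, 2123, 2127, 2128, 2132, 2133, 2134, 2138, 2139, 2144, 2145 → 25.

25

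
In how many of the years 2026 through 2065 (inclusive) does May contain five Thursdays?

May has 31 days; it has five Thursdays when Thursday falls among the first (month-length − 28) days — i.e. when May 1 is one of Thursday/Wednesday/Tuesday.
May 1 by year: 2026:Fri 2027:Sat 2028:Mon 2029:Tue✓ 2030:Wed✓ 2031:Thu✓ 2032:Sat 2033:Sun 2034:Mon 2035:Tue✓ 2036:Thu✓ 2037:Fri 2038:Sat 2039:Sun 2040:Tue✓ …(10 more)… 2051:Mon 2052:Wed✓ 2053:Thu✓ 2054:Fri 2055:Sat 2056:Mon 2057:Tue✓ 2058:Wed✓ 2059:Thu✓ 2060:Sat 2061:Sun 2062:Mon 2063:Tue✓ 2064:Thu✓ 2065:Fri
Years with five Thursdays: 2029, 2030, 2031, 2035, 2036, 2040, 2041, 2042, 2046, 2047, 2052, 2053, 2057, 2058, 2059, 2063, 2064 → 17.

17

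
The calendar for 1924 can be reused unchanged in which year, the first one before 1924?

Two years share a calendar iff Jan 1 falls on the same weekday and both are leap or both are common. 1924: Jan 1 is Tuesday, leap year.
1923: Jan 1 Monday, common
1922: Jan 1 Sunday, common
1921: Jan 1 Saturday, common
1920: Jan 1 Thursday, leap
1919: Jan 1 Wednesday, common
1918: Jan 1 Tuesday, common
1917: Jan 1 Monday, common
1916: Jan 1 Saturday, leap
1915: Jan 1 Friday, common
1914: Jan 1 Thursday, common
1913: Jan 1 Wednesday, common
1912: Jan 1 Monday, leap
1911: Jan 1 Sunday, common
1910: Jan 1 Saturday, common
1909: Jan 1 Friday, common
1908: Jan 1 Wednesday, leap
1907: Jan 1 Tuesday, common
1906: Jan 1 Monday, common
1905: Jan 1 Sunday, common
1904: Jan 1 Friday, leap
1903: Jan 1 Thursday, common
1902: Jan 1 Wednesday, common
1901: Jan 1 Tuesday, common
1900: Jan 1 Monday, common
1899: Jan 1 Sunday, common
1898: Jan 1 Saturday, common
1897: Jan 1 Friday, common
1896: Jan 1 Wednesday, leap
1895: Jan 1 Tuesday, common
1894: Jan 1 Monday, common
1893: Jan 1 Sunday, common
1892: Jan 1 Friday, leap
1891: Jan 1 Thursday, common
1890: Jan 1 Wednesday, common
1889: Jan 1 Tuesday, common
1888: Jan 1 Sunday, leap
1887: Jan 1 Saturday, common
1886: Jan 1 Friday, common
1885: Jan 1 Thursday, common
1884: Jan 1 Tuesday, leap
1884 matches on both conditions.

1884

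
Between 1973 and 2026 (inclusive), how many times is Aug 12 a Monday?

Track Aug 12's weekday year by year (advancing +1, or +2 across a Feb 29):
  1973: Sun  1974: Mon (+1) ✓  1975: Tue (+1)  1976: Thu (+2)  1977: Fri (+1)
  1978: Sat (+1)  1979: Sun (+1)  1980: Tue (+2)  1981: Wed (+1)  1982: Thu (+1)
  1983: Fri (+1)  1984: Sun (+2)  1985: Mon (+1) ✓  1986: Tue (+1)  … (26 more years) …
  2013: Mon (+1) ✓  2014: Tue (+1)  2015: Wed (+1)  2016: Fri (+2)  2017: Sat (+1)
  2018: Sun (+1)  2019: Mon (+1) ✓  2020: Wed (+2)  2021: Thu (+1)  2022: Fri (+1)
  2023: Sat (+1)  2024: Mon (+2) ✓  2025: Tue (+1)  2026: Wed (+1)
Monday years: 1974, 1985, 1991, 1996, 2002, 2013, 2019, 2024 — 8 in total.

8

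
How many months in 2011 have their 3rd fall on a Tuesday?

Check the 3rd of each month of 2011: Jan 3: Mon, Feb 3: Thu, Mar 3: Thu, Apr 3: Sun, May 3: Tue, Jun 3: Fri, Jul 3: Sun, Aug 3: Wed, Sep 3: Sat, Oct 3: Mon, Nov 3: Thu, Dec 3: Sat.
Tuesday occurs in May — 1 month.

1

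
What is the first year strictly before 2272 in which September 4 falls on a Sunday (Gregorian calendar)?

From one year to the next, a fixed date's weekday advances by 1, or by 2 when a Feb 29 lies between the two dates.
2272: September 4 is Wednesday.
2271: Monday (−2)
2270: Sunday (−1)
September 4 falls on a Sunday in 2270.

2270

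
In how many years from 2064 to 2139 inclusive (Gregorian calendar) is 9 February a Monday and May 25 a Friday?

0

Check each year's weekday for 9 February and May 25:
  2064: Sat/Sun  2065: Mon/Mon  2066: Tue/Tue  2067: Wed/Wed  2068: Thu/Fri  2069: Sat/Sat  2070: Sun/Sun  2071: Mon/Mon  2072: Tue/Wed  2073: Thu/Thu  2074: Fri/Fri  2075: Sat/Sat  2076: Sun/Mon  2077: Tue/Tue  …(48 more)…  2126: Sat/Sat  2127: Sun/Sun  2128: Mon/Tue  2129: Wed/Wed  2130: Thu/Thu  2131: Fri/Fri  2132: Sat/Sun  2133: Mon/Mon  2134: Tue/Tue  2135: Wed/Wed  2136: Thu/Fri  2137: Sat/Sat  2138: Sun/Sun  2139: Mon/Mon
Both conditions hold in: no year — 0.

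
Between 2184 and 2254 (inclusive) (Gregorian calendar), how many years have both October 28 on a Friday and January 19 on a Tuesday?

3

Check each year's weekday for October 28 and January 19:
  2184: Thu/Mon  2185: Fri/Wed  2186: Sat/Thu  2187: Sun/Fri  2188: Tue/Sat  2189: Wed/Mon  2190: Thu/Tue  2191: Fri/Wed  2192: Sun/Thu  2193: Mon/Sat  2194: Tue/Sun  2195: Wed/Mon  2196: Fri/Tue ✓  2197: Sat/Thu  …(43 more)…  2241: Thu/Tue  2242: Fri/Wed  2243: Sat/Thu  2244: Mon/Fri  2245: Tue/Sun  2246: Wed/Mon  2247: Thu/Tue  2248: Sat/Wed  2249: Sun/Fri  2250: Mon/Sat  2251: Tue/Sun  2252: Thu/Mon  2253: Fri/Wed  2254: Sat/Thu
Both conditions hold in: 2196, 2208, 2236 — 3.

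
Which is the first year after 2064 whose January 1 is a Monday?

2074

Jan 1 advances by 2 weekdays after a leap year and by 1 after a common year.
2064: Jan 1 is Tuesday (leap).
2065: Thursday
2066: Friday
2067: Saturday
2068: Sunday (leap)
2069: Tuesday
2070: Wednesday
2071: Thursday
2072: Friday (leap)
2073: Sunday
2074: Monday
2074 begins on a Monday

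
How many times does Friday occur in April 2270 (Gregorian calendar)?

5

April 2270 has 30 days and begins on Friday.
The first Friday is April 1.
Fridays fall on 1, 8, 15, 22, 29 — that's 5.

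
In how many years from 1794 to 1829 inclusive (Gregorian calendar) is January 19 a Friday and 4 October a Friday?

Check each year's weekday for January 19 and 4 October:
  1794: Sun/Sat  1795: Mon/Sun  1796: Tue/Tue  1797: Thu/Wed  1798: Fri/Thu  1799: Sat/Fri  1800: Sun/Sat  1801: Mon/Sun  1802: Tue/Mon  1803: Wed/Tue  1804: Thu/Thu  1805: Sat/Fri  1806: Sun/Sat  1807: Mon/Sun  …(8 more)…  1816: Fri/Fri ✓  1817: Sun/Sat  1818: Mon/Sun  1819: Tue/Mon  1820: Wed/Wed  1821: Fri/Thu  1822: Sat/Fri  1823: Sun/Sat  1824: Mon/Mon  1825: Wed/Tue  1826: Thu/Wed  1827: Fri/Thu  1828: Sat/Sat  1829: Mon/Sun
Both conditions hold in: 1816 — 1.

1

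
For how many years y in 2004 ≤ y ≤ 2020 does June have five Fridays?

June has 30 days; it has five Fridays when Friday falls among the first (month-length − 28) days — i.e. when June 1 is one of Friday/Thursday.
June 1 by year: 2004:Tue 2005:Wed 2006:Thu✓ 2007:Fri✓ 2008:Sun 2009:Mon 2010:Tue 2011:Wed 2012:Fri✓ 2013:Sat 2014:Sun 2015:Mon 2016:Wed 2017:Thu✓ 2018:Fri✓ 2019:Sat 2020:Mon
Years with five Fridays: 2006, 2007, 2012, 2017, 2018 → 5.

5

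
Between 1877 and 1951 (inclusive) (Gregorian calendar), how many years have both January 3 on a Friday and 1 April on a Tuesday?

Check each year's weekday for January 3 and 1 April:
  1877: Wed/Sun  1878: Thu/Mon  1879: Fri/Tue ✓  1880: Sat/Thu  1881: Mon/Fri  1882: Tue/Sat  1883: Wed/Sun  1884: Thu/Tue  1885: Sat/Wed  1886: Sun/Thu  1887: Mon/Fri  1888: Tue/Sun  1889: Thu/Mon  1890: Fri/Tue ✓  …(47 more)…  1938: Mon/Fri  1939: Tue/Sat  1940: Wed/Mon  1941: Fri/Tue ✓  1942: Sat/Wed  1943: Sun/Thu  1944: Mon/Sat  1945: Wed/Sun  1946: Thu/Mon  1947: Fri/Tue ✓  1948: Sat/Thu  1949: Mon/Fri  1950: Tue/Sat  1951: Wed/Sun
Both conditions hold in: 1879, 1890, 1902, 1913, 1919, 1930, 1941, 1947 — 8.

8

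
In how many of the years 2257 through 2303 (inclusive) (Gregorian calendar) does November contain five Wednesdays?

13

November has 30 days; it has five Wednesdays when Wednesday falls among the first (month-length − 28) days — i.e. when November 1 is one of Wednesday/Tuesday.
November 1 by year: 2257:Sun 2258:Mon 2259:Tue✓ 2260:Thu 2261:Fri 2262:Sat 2263:Sun 2264:Tue✓ 2265:Wed✓ 2266:Thu 2267:Fri 2268:Sun 2269:Mon 2270:Tue✓ 2271:Wed✓ …(17 more)… 2289:Fri 2290:Sat 2291:Sun 2292:Tue✓ 2293:Wed✓ 2294:Thu 2295:Fri 2296:Sun 2297:Mon 2298:Tue✓ 2299:Wed✓ 2300:Thu 2301:Fri 2302:Sat 2303:Sun
Years with five Wednesdays: 2259, 2264, 2265, 2270, 2271, 2276, 2281, 2282, 2287, 2292, 2293, 2298, 2299 → 13.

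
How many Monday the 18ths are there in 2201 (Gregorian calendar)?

1

Check the 18th of each month of 2201: Jan 18: Sun, Feb 18: Wed, Mar 18: Wed, Apr 18: Sat, May 18: Mon, Jun 18: Thu, Jul 18: Sat, Aug 18: Tue, Sep 18: Fri, Oct 18: Sun, Nov 18: Wed, Dec 18: Fri.
Monday occurs in May — 1 month.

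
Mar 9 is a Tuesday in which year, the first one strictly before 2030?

From one year to the next, a fixed date's weekday advances by 1, or by 2 when a Feb 29 lies between the two dates.
2030: March 9 is Saturday.
2029: Friday (−1)
2028: Thursday (−1)
2027: Tuesday (−2)
Mar 9 falls on a Tuesday in 2027.

2027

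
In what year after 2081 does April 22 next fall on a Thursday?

From one year to the next, a fixed date's weekday advances by 1, or by 2 when a Feb 29 lies between the two dates.
2081: April 22 is Tuesday.
2082: Wednesday (+1)
2083: Thursday (+1)
April 22 falls on a Thursday in 2083.

2083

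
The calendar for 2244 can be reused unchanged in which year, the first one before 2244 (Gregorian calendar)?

Two years share a calendar iff Jan 1 falls on the same weekday and both are leap or both are common. 2244: Jan 1 is Monday, leap year.
2243: Jan 1 Sunday, common
2242: Jan 1 Saturday, common
2241: Jan 1 Friday, common
2240: Jan 1 Wednesday, leap
2239: Jan 1 Tuesday, common
2238: Jan 1 Monday, common
2237: Jan 1 Sunday, common
2236: Jan 1 Friday, leap
2235: Jan 1 Thursday, common
2234: Jan 1 Wednesday, common
2233: Jan 1 Tuesday, common
2232: Jan 1 Sunday, leap
2231: Jan 1 Saturday, common
2230: Jan 1 Friday, common
2229: Jan 1 Thursday, common
2228: Jan 1 Tuesday, leap
2227: Jan 1 Monday, common
2226: Jan 1 Sunday, common
2225: Jan 1 Saturday, common
2224: Jan 1 Thursday, leap
2223: Jan 1 Wednesday, common
2222: Jan 1 Tuesday, common
2221: Jan 1 Monday, common
2220: Jan 1 Saturday, leap
2219: Jan 1 Friday, common
2218: Jan 1 Thursday, common
2217: Jan 1 Wednesday, common
2216: Jan 1 Monday, leap
2216 matches on both conditions.

2216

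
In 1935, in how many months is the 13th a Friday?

Check the 13th of each month of 1935: Jan 13: Sun, Feb 13: Wed, Mar 13: Wed, Apr 13: Sat, May 13: Mon, Jun 13: Thu, Jul 13: Sat, Aug 13: Tue, Sep 13: Fri, Oct 13: Sun, Nov 13: Wed, Dec 13: Fri.
Friday occurs in September, December — 2 months.

2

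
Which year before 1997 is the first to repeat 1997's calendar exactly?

Two years share a calendar iff Jan 1 falls on the same weekday and both are leap or both are common. 1997: Jan 1 is Wednesday, common year.
1996: Jan 1 Monday, leap
1995: Jan 1 Sunday, common
1994: Jan 1 Saturday, common
1993: Jan 1 Friday, common
1992: Jan 1 Wednesday, leap
1991: Jan 1 Tuesday, common
1990: Jan 1 Monday, common
1989: Jan 1 Sunday, common
1988: Jan 1 Friday, leap
1987: Jan 1 Thursday, common
1986: Jan 1 Wednesday, common
1986 matches on both conditions.

1986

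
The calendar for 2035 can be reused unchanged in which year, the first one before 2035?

2029

Two years share a calendar iff Jan 1 falls on the same weekday and both are leap or both are common. 2035: Jan 1 is Monday, common year.
2034: Jan 1 Sunday, common
2033: Jan 1 Saturday, common
2032: Jan 1 Thursday, leap
2031: Jan 1 Wednesday, common
2030: Jan 1 Tuesday, common
2029: Jan 1 Monday, common
2029 matches on both conditions.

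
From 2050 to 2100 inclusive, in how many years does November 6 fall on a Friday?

7

Track November 6's weekday year by year (advancing +1, or +2 across a Feb 29):
  2050: Sun  2051: Mon (+1)  2052: Wed (+2)  2053: Thu (+1)  2054: Fri (+1) ✓
  2055: Sat (+1)  2056: Mon (+2)  2057: Tue (+1)  2058: Wed (+1)  2059: Thu (+1)
  2060: Sat (+2)  2061: Sun (+1)  2062: Mon (+1)  2063: Tue (+1)  … (23 more years) …
  2087: Thu (+1)  2088: Sat (+2)  2089: Sun (+1)  2090: Mon (+1)  2091: Tue (+1)
  2092: Thu (+2)  2093: Fri (+1) ✓  2094: Sat (+1)  2095: Sun (+1)  2096: Tue (+2)
  2097: Wed (+1)  2098: Thu (+1)  2099: Fri (+1) ✓  2100: Sat (+1)
Friday years: 2054, 2065, 2071, 2076, 2082, 2093, 2099 — 7 in total.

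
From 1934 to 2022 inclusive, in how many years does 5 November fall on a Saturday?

13

Track 5 November's weekday year by year (advancing +1, or +2 across a Feb 29):
  1934: Mon  1935: Tue (+1)  1936: Thu (+2)  1937: Fri (+1)  1938: Sat (+1) ✓
  1939: Sun (+1)  1940: Tue (+2)  1941: Wed (+1)  1942: Thu (+1)  1943: Fri (+1)
  1944: Sun (+2)  1945: Mon (+1)  1946: Tue (+1)  1947: Wed (+1)  … (61 more years) …
  2009: Thu (+1)  2010: Fri (+1)  2011: Sat (+1) ✓  2012: Mon (+2)  2013: Tue (+1)
  2014: Wed (+1)  2015: Thu (+1)  2016: Sat (+2) ✓  2017: Sun (+1)  2018: Mon (+1)
  2019: Tue (+1)  2020: Thu (+2)  2021: Fri (+1)  2022: Sat (+1) ✓
Saturday years: 1938, 1949, 1955, 1960, 1966, 1977, 1983, 1988, 1994, 2005, 2011, 2016, 2022 — 13 in total.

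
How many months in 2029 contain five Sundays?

4

A month of length L has five Sundays iff its first Sunday is on day ≤ L−28 (so day 1–3 in a 31-day month, 1–2 in a 30-day month, day 1 in a leap February).
Checking each month of 2029: Jan starts Mon (31d); Feb starts Thu (28d); Mar starts Thu (31d); Apr starts Sun (30d) ✓; May starts Tue (31d); Jun starts Fri (30d); Jul starts Sun (31d) ✓; Aug starts Wed (31d); Sep starts Sat (30d) ✓; Oct starts Mon (31d); Nov starts Thu (30d); Dec starts Sat (31d) ✓.
Five-Sunday months: April, July, September, December → 4.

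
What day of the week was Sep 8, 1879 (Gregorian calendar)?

January 1, 1879 is a Wednesday.
September 8 is day 251 of the year, i.e. 250 days after Jan 1.
250 mod 7 = 5, so advance 5 weekdays from Wednesday: Monday.

Monday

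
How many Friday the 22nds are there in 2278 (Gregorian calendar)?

Check the 22nd of each month of 2278: Jan 22: Tue, Feb 22: Fri, Mar 22: Fri, Apr 22: Mon, May 22: Wed, Jun 22: Sat, Jul 22: Mon, Aug 22: Thu, Sep 22: Sun, Oct 22: Tue, Nov 22: Fri, Dec 22: Sun.
Friday occurs in February, March, November — 3 months.

3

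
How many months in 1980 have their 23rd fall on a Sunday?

2

Check the 23rd of each month of 1980: Jan 23: Wed, Feb 23: Sat, Mar 23: Sun, Apr 23: Wed, May 23: Fri, Jun 23: Mon, Jul 23: Wed, Aug 23: Sat, Sep 23: Tue, Oct 23: Thu, Nov 23: Sun, Dec 23: Tue.
Sunday occurs in March, November — 2 months.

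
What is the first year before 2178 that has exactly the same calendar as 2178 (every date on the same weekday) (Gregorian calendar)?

Two years share a calendar iff Jan 1 falls on the same weekday and both are leap or both are common. 2178: Jan 1 is Thursday, common year.
2177: Jan 1 Wednesday, common
2176: Jan 1 Monday, leap
2175: Jan 1 Sunday, common
2174: Jan 1 Saturday, common
2173: Jan 1 Friday, common
2172: Jan 1 Wednesday, leap
2171: Jan 1 Tuesday, common
2170: Jan 1 Monday, common
2169: Jan 1 Sunday, common
2168: Jan 1 Friday, leap
2167: Jan 1 Thursday, common
2167 matches on both conditions.

2167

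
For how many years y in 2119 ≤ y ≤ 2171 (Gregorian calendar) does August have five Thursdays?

August has 31 days; it has five Thursdays when Thursday falls among the first (month-length − 28) days — i.e. when August 1 is one of Thursday/Wednesday/Tuesday.
August 1 by year: 2119:Tue✓ 2120:Thu✓ 2121:Fri 2122:Sat 2123:Sun 2124:Tue✓ 2125:Wed✓ 2126:Thu✓ 2127:Fri 2128:Sun 2129:Mon 2130:Tue✓ 2131:Wed✓ 2132:Fri 2133:Sat …(23 more)… 2157:Mon 2158:Tue✓ 2159:Wed✓ 2160:Fri 2161:Sat 2162:Sun 2163:Mon 2164:Wed✓ 2165:Thu✓ 2166:Fri 2167:Sat 2168:Mon 2169:Tue✓ 2170:Wed✓ 2171:Thu✓
Years with five Thursdays: 2119, 2120, 2124, 2125, 2126, 2130, 2131, 2136, 2137, 2141, 2142, 2143, 2147, 2148, 2152, 2153, 2154, 2158, 2159, 2164, 2165, 2169, 2170, 2171 → 24.

24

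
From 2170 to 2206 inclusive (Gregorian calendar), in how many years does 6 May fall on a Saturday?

4

Track 6 May's weekday year by year (advancing +1, or +2 across a Feb 29):
  2170: Sun  2171: Mon (+1)  2172: Wed (+2)  2173: Thu (+1)  2174: Fri (+1)
  2175: Sat (+1) ✓  2176: Mon (+2)  2177: Tue (+1)  2178: Wed (+1)  2179: Thu (+1)
  2180: Sat (+2) ✓  2181: Sun (+1)  2182: Mon (+1)  2183: Tue (+1)  … (9 more years) …
  2193: Mon (+1)  2194: Tue (+1)  2195: Wed (+1)  2196: Fri (+2)  2197: Sat (+1) ✓
  2198: Sun (+1)  2199: Mon (+1)  2200: Tue (+1)  2201: Wed (+1)  2202: Thu (+1)
  2203: Fri (+1)  2204: Sun (+2)  2205: Mon (+1)  2206: Tue (+1)
Saturday years: 2175, 2180, 2186, 2197 — 4 in total.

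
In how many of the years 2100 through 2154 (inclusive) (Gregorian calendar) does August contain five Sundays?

23

August has 31 days; it has five Sundays when Sunday falls among the first (month-length − 28) days — i.e. when August 1 is one of Sunday/Saturday/Friday.
August 1 by year: 2100:Sun✓ 2101:Mon 2102:Tue 2103:Wed 2104:Fri✓ 2105:Sat✓ 2106:Sun✓ 2107:Mon 2108:Wed 2109:Thu 2110:Fri✓ 2111:Sat✓ 2112:Mon 2113:Tue 2114:Wed …(25 more)… 2140:Mon 2141:Tue 2142:Wed 2143:Thu 2144:Sat✓ 2145:Sun✓ 2146:Mon 2147:Tue 2148:Thu 2149:Fri✓ 2150:Sat✓ 2151:Sun✓ 2152:Tue 2153:Wed 2154:Thu
Years with five Sundays: 2100, 2104, 2105, 2106, 2110, 2111, 2116, 2117, 2121, 2122, 2123, 2127, 2128, 2132, 2133, 2134, 2138, 2139, 2144, 2145, 2149, 2150, 2151 → 23.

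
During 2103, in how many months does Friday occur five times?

A month of length L has five Fridays iff its first Friday is on day ≤ L−28 (so day 1–3 in a 31-day month, 1–2 in a 30-day month, day 1 in a leap February).
Checking each month of 2103: Jan starts Mon (31d); Feb starts Thu (28d); Mar starts Thu (31d) ✓; Apr starts Sun (30d); May starts Tue (31d); Jun starts Fri (30d) ✓; Jul starts Sun (31d); Aug starts Wed (31d) ✓; Sep starts Sat (30d); Oct starts Mon (31d); Nov starts Thu (30d) ✓; Dec starts Sat (31d).
Five-Friday months: March, June, August, November → 4.

4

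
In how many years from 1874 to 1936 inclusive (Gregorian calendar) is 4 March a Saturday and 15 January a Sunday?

Check each year's weekday for 4 March and 15 January:
  1874: Wed/Thu  1875: Thu/Fri  1876: Sat/Sat  1877: Sun/Mon  1878: Mon/Tue  1879: Tue/Wed  1880: Thu/Thu  1881: Fri/Sat  1882: Sat/Sun ✓  1883: Sun/Mon  1884: Tue/Tue  1885: Wed/Thu  1886: Thu/Fri  1887: Fri/Sat  …(35 more)…  1923: Sun/Mon  1924: Tue/Tue  1925: Wed/Thu  1926: Thu/Fri  1927: Fri/Sat  1928: Sun/Sun  1929: Mon/Tue  1930: Tue/Wed  1931: Wed/Thu  1932: Fri/Fri  1933: Sat/Sun ✓  1934: Sun/Mon  1935: Mon/Tue  1936: Wed/Wed
Both conditions hold in: 1882, 1893, 1899, 1905, 1911, 1922, 1933 — 7.

7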